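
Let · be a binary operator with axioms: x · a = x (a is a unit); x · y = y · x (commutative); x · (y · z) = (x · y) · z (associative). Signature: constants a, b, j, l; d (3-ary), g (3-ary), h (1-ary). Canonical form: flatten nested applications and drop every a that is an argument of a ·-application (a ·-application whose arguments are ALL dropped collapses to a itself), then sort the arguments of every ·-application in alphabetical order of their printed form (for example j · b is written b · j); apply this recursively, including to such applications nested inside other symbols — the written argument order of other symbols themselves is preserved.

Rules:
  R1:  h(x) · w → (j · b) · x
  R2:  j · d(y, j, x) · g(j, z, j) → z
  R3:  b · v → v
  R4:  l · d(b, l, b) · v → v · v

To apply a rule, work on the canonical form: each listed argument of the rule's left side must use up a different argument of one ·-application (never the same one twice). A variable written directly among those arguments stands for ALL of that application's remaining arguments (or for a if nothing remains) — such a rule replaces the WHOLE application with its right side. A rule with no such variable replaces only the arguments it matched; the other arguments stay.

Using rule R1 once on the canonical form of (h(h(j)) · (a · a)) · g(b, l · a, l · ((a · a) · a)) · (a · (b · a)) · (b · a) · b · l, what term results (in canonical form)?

Answer: b · h(j) · j

Derivation:
Canonical form:  b · b · b · g(b, l, l) · h(h(j)) · l
R1 matches:  uses h(h(j));  w := b · b · b · g(b, l, l) · l, x := h(j)
The extension variable absorbs all remaining arguments, so the whole application is rewritten.
Result:  b · h(j) · j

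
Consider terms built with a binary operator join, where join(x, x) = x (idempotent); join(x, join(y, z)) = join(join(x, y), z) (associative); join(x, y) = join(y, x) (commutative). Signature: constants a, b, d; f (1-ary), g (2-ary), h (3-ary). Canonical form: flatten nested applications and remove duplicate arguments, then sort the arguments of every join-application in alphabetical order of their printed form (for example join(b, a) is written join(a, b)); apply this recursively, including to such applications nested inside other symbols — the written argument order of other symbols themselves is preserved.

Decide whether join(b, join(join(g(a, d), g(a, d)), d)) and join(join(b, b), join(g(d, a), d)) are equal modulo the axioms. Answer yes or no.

Answer: no — join(b, d, g(a, d)) vs join(b, d, g(d, a))

Derivation:
Left:  join(b, join(join(g(a, d), g(a, d)), d))
  Flatten:  join(b, g(a, d), g(a, d), d)
  Drop duplicates:  drop duplicate g(a, d)
  Sort:  join(b, d, g(a, d))
Right:  join(join(b, b), join(g(d, a), d))
  Merge nested applications:  join(b, b, g(d, a), d)
  Drop duplicates:  drop duplicate b
  Order the arguments:  join(b, d, g(d, a))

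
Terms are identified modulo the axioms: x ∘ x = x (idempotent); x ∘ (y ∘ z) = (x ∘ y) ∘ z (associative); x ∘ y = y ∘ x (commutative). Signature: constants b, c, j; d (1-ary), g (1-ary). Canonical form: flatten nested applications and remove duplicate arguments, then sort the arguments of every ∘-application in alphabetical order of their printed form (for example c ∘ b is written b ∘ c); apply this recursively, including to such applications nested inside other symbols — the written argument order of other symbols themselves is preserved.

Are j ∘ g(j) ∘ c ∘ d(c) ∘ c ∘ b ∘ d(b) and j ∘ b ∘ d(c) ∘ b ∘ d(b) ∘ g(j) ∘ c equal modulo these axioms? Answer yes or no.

Answer: yes — both canonical forms are b ∘ c ∘ d(b) ∘ d(c) ∘ g(j) ∘ j

Derivation:
Left:  j ∘ g(j) ∘ c ∘ d(c) ∘ c ∘ b ∘ d(b)
  Drop duplicates:  drop duplicate c
  Sort:  b ∘ c ∘ d(b) ∘ d(c) ∘ g(j) ∘ j
Right:  j ∘ b ∘ d(c) ∘ b ∘ d(b) ∘ g(j) ∘ c
  Deduplicate:  drop duplicate b
  Order the arguments:  b ∘ c ∘ d(b) ∘ d(c) ∘ g(j) ∘ j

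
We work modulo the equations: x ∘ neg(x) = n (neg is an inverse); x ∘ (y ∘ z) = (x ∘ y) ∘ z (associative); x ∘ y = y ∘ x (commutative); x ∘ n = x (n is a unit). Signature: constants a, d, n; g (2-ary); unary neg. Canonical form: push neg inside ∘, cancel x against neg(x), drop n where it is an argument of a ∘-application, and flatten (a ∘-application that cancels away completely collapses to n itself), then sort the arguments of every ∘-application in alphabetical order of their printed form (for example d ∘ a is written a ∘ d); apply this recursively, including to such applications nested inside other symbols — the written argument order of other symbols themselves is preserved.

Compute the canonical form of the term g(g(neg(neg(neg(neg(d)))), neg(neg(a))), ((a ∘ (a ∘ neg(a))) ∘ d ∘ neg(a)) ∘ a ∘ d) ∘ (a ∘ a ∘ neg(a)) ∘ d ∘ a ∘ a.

Answer: a ∘ a ∘ a ∘ d ∘ g(g(d, a), a ∘ d ∘ d)

Derivation:
Push neg inside:  distribute neg over ∘ and collapse double neg
Combine occurrences:  g(g(d, a), a ∘ d ∘ d) ∘ a ∘ a ∘ a ∘ d
Order the arguments:  a ∘ a ∘ a ∘ d ∘ g(g(d, a), a ∘ d ∘ d)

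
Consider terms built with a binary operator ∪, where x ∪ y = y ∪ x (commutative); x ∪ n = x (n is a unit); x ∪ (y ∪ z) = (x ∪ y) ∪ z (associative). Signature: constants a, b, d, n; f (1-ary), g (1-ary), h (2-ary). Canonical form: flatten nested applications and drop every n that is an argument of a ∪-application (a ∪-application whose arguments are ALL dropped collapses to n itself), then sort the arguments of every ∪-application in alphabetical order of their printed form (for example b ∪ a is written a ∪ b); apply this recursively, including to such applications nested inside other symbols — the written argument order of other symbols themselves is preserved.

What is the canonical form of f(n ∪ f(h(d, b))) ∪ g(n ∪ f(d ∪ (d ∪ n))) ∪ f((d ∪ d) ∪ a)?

Inside:  f(n ∪ f(h(d, b)))  →  f(f(h(d, b)))
Inside:  g(n ∪ f(d ∪ (d ∪ n)))  →  g(f(d ∪ d))
Inside:  f((d ∪ d) ∪ a)  →  f(a ∪ d ∪ d)
Sort:  f(a ∪ d ∪ d) ∪ f(f(h(d, b))) ∪ g(f(d ∪ d))

Answer: f(a ∪ d ∪ d) ∪ f(f(h(d, b))) ∪ g(f(d ∪ d))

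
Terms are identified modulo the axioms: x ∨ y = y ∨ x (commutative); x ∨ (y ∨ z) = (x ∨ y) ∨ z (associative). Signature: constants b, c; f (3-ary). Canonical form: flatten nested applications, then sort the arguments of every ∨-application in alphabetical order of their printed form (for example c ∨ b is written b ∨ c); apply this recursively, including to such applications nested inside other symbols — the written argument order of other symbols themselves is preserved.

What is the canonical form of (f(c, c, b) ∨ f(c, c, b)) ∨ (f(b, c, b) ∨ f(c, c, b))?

Merge nested applications:  f(c, c, b) ∨ f(c, c, b) ∨ f(b, c, b) ∨ f(c, c, b)
Order the arguments:  f(b, c, b) ∨ f(c, c, b) ∨ f(c, c, b) ∨ f(c, c, b)

Answer: f(b, c, b) ∨ f(c, c, b) ∨ f(c, c, b) ∨ f(c, c, b)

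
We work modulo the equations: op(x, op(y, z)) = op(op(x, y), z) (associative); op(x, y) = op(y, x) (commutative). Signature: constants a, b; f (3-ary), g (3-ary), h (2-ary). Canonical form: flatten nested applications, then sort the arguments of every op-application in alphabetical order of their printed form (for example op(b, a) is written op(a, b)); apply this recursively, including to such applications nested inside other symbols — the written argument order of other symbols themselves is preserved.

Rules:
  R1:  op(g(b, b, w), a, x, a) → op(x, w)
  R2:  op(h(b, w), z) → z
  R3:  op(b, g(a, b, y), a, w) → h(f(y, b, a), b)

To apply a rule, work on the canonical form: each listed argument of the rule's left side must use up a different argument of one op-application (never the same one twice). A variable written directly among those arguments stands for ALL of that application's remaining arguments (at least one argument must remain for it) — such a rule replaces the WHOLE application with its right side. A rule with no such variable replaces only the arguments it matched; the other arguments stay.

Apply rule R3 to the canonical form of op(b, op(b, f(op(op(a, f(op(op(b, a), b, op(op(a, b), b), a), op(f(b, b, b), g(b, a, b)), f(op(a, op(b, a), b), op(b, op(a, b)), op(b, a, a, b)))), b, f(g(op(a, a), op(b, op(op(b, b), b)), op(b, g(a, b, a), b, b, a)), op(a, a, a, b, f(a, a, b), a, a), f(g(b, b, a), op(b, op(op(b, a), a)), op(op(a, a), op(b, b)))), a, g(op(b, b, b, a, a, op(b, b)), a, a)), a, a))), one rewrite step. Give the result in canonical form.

Canonical form:  op(b, b, f(op(a, a, b, f(g(op(a, a), op(b, b, b, b), op(a, b, b, b, g(a, b, a))), op(a, a, a, a, a, b, f(a, a, b)), f(g(b, b, a), op(a, a, b, b), op(a, a, b, b))), f(op(a, a, a, b, b, b, b), op(f(b, b, b), g(b, a, b)), f(op(a, a, b, b), op(a, b, b), op(a, a, b, b))), g(op(a, a, b, b, b, b, b), a, a)), a, a))
Apply R3:  consuming a, b, g(a, b, a);  w := op(b, b), y := a
The variable takes the whole remainder — replace the entire application.
Result:  op(b, b, f(op(a, a, b, f(g(op(a, a), op(b, b, b, b), h(f(a, b, a), b)), op(a, a, a, a, a, b, f(a, a, b)), f(g(b, b, a), op(a, a, b, b), op(a, a, b, b))), f(op(a, a, a, b, b, b, b), op(f(b, b, b), g(b, a, b)), f(op(a, a, b, b), op(a, b, b), op(a, a, b, b))), g(op(a, a, b, b, b, b, b), a, a)), a, a))

Answer: op(b, b, f(op(a, a, b, f(g(op(a, a), op(b, b, b, b), h(f(a, b, a), b)), op(a, a, a, a, a, b, f(a, a, b)), f(g(b, b, a), op(a, a, b, b), op(a, a, b, b))), f(op(a, a, a, b, b, b, b), op(f(b, b, b), g(b, a, b)), f(op(a, a, b, b), op(a, b, b), op(a, a, b, b))), g(op(a, a, b, b, b, b, b), a, a)), a, a))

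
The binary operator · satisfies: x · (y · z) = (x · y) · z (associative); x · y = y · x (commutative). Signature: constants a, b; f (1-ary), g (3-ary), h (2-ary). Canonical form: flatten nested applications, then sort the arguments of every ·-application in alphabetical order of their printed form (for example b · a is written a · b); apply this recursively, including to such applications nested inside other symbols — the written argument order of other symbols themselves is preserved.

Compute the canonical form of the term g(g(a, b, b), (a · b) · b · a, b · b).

Work inside:  (a · b) · b · a
Un-nest:  a · b · b · a
Order the arguments:  a · a · b · b
Rebuild:  g(g(a, b, b), a · a · b · b, b · b)

Answer: g(g(a, b, b), a · a · b · b, b · b)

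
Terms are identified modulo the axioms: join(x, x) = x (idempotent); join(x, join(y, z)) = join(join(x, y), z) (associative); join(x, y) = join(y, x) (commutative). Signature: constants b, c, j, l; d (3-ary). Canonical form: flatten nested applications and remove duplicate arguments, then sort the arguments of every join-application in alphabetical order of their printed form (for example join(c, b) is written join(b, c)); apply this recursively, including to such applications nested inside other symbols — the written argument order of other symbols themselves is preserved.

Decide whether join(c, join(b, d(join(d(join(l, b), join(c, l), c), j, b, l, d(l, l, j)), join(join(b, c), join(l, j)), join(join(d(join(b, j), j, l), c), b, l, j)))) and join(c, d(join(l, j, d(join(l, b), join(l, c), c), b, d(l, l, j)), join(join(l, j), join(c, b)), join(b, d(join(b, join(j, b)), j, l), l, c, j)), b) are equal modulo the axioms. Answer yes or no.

Left:  join(c, join(b, d(join(d(join(l, b), join(c, l), c), j, b, l, d(l, l, j)), join(join(b, c), join(l, j)), join(join(d(join(b, j), j, l), c), b, l, j))))
  Un-nest:  join(c, b, d(join(d(join(l, b), join(c, l), c), j, b, l, d(l, l, j)), join(join(b, c), join(l, j)), join(join(d(join(b, j), j, l), c), b, l, j)))
  Simplify inside:  d(join(d(join(l, b), join(c, l), c), j, b, l, d(l, l, j)), join(join(b, c), join(l, j)), join(join(d(join(b, j), j, l), c), b, l, j))  →  d(join(b, d(join(b, l), join(c, l), c), d(l, l, j), j, l), join(b, c, j, l), join(b, c, d(join(b, j), j, l), j, l))
  Sort:  join(b, c, d(join(b, d(join(b, l), join(c, l), c), d(l, l, j), j, l), join(b, c, j, l), join(b, c, d(join(b, j), j, l), j, l)))
Right:  join(c, d(join(l, j, d(join(l, b), join(l, c), c), b, d(l, l, j)), join(join(l, j), join(c, b)), join(b, d(join(b, join(j, b)), j, l), l, c, j)), b)
  Canonicalize subterm:  d(join(l, j, d(join(l, b), join(l, c), c), b, d(l, l, j)), join(join(l, j), join(c, b)), join(b, d(join(b, join(j, b)), j, l), l, c, j))  →  d(join(b, d(join(b, l), join(c, l), c), d(l, l, j), j, l), join(b, c, j, l), join(b, c, d(join(b, j), j, l), j, l))
  Sort arguments:  join(b, c, d(join(b, d(join(b, l), join(c, l), c), d(l, l, j), j, l), join(b, c, j, l), join(b, c, d(join(b, j), j, l), j, l)))

Answer: yes — both canonical forms are join(b, c, d(join(b, d(join(b, l), join(c, l), c), d(l, l, j), j, l), join(b, c, j, l), join(b, c, d(join(b, j), j, l), j, l)))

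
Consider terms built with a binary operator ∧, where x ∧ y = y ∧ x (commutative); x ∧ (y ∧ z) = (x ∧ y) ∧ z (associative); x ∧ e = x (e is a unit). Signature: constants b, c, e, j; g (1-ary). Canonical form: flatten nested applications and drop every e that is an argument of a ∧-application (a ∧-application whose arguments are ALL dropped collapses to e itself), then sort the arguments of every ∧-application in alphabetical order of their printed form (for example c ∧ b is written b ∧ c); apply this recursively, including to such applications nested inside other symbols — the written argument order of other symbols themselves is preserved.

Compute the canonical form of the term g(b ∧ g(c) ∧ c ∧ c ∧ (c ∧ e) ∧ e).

Work inside:  b ∧ g(c) ∧ c ∧ c ∧ (c ∧ e) ∧ e
Merge nested applications:  b ∧ g(c) ∧ c ∧ c ∧ c ∧ e ∧ e
Drop the unit:  drop e (×2)
Sort arguments:  b ∧ c ∧ c ∧ c ∧ g(c)
Reassemble:  g(b ∧ c ∧ c ∧ c ∧ g(c))

Answer: g(b ∧ c ∧ c ∧ c ∧ g(c))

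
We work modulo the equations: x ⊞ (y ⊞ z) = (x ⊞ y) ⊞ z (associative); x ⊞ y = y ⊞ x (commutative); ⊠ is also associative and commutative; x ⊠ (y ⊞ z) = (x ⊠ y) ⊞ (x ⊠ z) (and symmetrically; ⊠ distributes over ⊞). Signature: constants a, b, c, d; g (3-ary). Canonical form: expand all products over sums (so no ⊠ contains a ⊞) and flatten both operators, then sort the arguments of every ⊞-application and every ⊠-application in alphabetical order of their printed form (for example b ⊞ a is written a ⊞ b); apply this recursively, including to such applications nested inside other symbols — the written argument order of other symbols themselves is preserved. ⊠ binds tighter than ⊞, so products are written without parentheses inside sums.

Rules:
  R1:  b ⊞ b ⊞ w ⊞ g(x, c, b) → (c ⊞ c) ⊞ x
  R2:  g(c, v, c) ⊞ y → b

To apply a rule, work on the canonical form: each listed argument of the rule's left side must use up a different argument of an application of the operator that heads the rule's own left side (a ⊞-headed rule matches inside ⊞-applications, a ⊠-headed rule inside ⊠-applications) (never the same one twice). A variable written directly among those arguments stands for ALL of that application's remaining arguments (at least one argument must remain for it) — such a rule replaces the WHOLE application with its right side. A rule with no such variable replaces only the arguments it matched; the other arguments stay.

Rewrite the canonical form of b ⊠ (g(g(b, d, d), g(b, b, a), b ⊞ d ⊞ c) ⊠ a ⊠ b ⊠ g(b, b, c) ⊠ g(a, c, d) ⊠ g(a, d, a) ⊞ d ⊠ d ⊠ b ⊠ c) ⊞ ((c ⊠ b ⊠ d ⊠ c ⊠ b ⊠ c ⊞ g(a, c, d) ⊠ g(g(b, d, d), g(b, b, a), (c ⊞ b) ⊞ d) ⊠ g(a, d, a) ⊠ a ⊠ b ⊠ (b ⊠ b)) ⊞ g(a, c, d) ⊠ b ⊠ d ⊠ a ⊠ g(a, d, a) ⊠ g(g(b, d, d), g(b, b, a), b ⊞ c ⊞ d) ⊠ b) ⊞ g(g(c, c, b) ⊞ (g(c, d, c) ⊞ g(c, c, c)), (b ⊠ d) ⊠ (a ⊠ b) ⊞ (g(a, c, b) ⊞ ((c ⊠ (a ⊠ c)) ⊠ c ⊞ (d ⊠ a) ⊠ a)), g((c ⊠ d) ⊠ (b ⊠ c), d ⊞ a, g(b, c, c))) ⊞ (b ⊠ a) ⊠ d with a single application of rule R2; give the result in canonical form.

Canonical form:  a ⊠ b ⊠ b ⊠ b ⊠ g(a, c, d) ⊠ g(a, d, a) ⊠ g(g(b, d, d), g(b, b, a), b ⊞ c ⊞ d) ⊞ a ⊠ b ⊠ b ⊠ d ⊠ g(a, c, d) ⊠ g(a, d, a) ⊠ g(g(b, d, d), g(b, b, a), b ⊞ c ⊞ d) ⊞ a ⊠ b ⊠ b ⊠ g(a, c, d) ⊠ g(a, d, a) ⊠ g(b, b, c) ⊠ g(g(b, d, d), g(b, b, a), b ⊞ c ⊞ d) ⊞ a ⊠ b ⊠ d ⊞ b ⊠ b ⊠ c ⊠ c ⊠ c ⊠ d ⊞ b ⊠ b ⊠ c ⊠ d ⊠ d ⊞ g(g(c, c, b) ⊞ g(c, c, c) ⊞ g(c, d, c), a ⊠ a ⊠ d ⊞ a ⊠ b ⊠ b ⊠ d ⊞ a ⊠ c ⊠ c ⊠ c ⊞ g(a, c, b), g(b ⊠ c ⊠ c ⊠ d, a ⊞ d, g(b, c, c)))
R2 matches:  uses g(c, c, c);  v := c, y := g(c, c, b) ⊞ g(c, d, c)
The extension variable absorbs all remaining arguments, so the whole application is rewritten.
Result:  a ⊠ b ⊠ b ⊠ b ⊠ g(a, c, d) ⊠ g(a, d, a) ⊠ g(g(b, d, d), g(b, b, a), b ⊞ c ⊞ d) ⊞ a ⊠ b ⊠ b ⊠ d ⊠ g(a, c, d) ⊠ g(a, d, a) ⊠ g(g(b, d, d), g(b, b, a), b ⊞ c ⊞ d) ⊞ a ⊠ b ⊠ b ⊠ g(a, c, d) ⊠ g(a, d, a) ⊠ g(b, b, c) ⊠ g(g(b, d, d), g(b, b, a), b ⊞ c ⊞ d) ⊞ a ⊠ b ⊠ d ⊞ b ⊠ b ⊠ c ⊠ c ⊠ c ⊠ d ⊞ b ⊠ b ⊠ c ⊠ d ⊠ d ⊞ g(b, a ⊠ a ⊠ d ⊞ a ⊠ b ⊠ b ⊠ d ⊞ a ⊠ c ⊠ c ⊠ c ⊞ g(a, c, b), g(b ⊠ c ⊠ c ⊠ d, a ⊞ d, g(b, c, c)))

Answer: a ⊠ b ⊠ b ⊠ b ⊠ g(a, c, d) ⊠ g(a, d, a) ⊠ g(g(b, d, d), g(b, b, a), b ⊞ c ⊞ d) ⊞ a ⊠ b ⊠ b ⊠ d ⊠ g(a, c, d) ⊠ g(a, d, a) ⊠ g(g(b, d, d), g(b, b, a), b ⊞ c ⊞ d) ⊞ a ⊠ b ⊠ b ⊠ g(a, c, d) ⊠ g(a, d, a) ⊠ g(b, b, c) ⊠ g(g(b, d, d), g(b, b, a), b ⊞ c ⊞ d) ⊞ a ⊠ b ⊠ d ⊞ b ⊠ b ⊠ c ⊠ c ⊠ c ⊠ d ⊞ b ⊠ b ⊠ c ⊠ d ⊠ d ⊞ g(b, a ⊠ a ⊠ d ⊞ a ⊠ b ⊠ b ⊠ d ⊞ a ⊠ c ⊠ c ⊠ c ⊞ g(a, c, b), g(b ⊠ c ⊠ c ⊠ d, a ⊞ d, g(b, c, c)))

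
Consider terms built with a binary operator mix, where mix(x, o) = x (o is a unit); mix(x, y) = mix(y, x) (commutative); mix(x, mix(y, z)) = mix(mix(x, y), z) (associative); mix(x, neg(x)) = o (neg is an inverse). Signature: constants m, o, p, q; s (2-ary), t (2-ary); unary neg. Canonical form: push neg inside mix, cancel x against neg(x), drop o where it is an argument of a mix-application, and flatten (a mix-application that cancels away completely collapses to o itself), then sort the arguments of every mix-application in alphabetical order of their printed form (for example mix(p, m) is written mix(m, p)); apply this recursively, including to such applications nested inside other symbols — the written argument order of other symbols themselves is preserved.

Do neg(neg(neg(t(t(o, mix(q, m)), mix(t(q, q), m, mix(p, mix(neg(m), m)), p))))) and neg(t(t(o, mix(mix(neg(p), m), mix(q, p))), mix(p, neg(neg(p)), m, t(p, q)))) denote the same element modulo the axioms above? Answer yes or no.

Answer: no — neg(t(t(o, mix(m, q)), mix(m, p, p, t(q, q)))) vs neg(t(t(o, mix(m, q)), mix(m, p, p, t(p, q))))

Derivation:
Left:  neg(neg(neg(t(t(o, mix(q, m)), mix(t(q, q), m, mix(p, mix(neg(m), m)), p)))))
  Push neg inside:  distribute neg over mix and collapse double neg
  Combine occurrences:  neg(t(t(o, mix(m, q)), mix(m, p, p, t(q, q))))
Right:  neg(t(t(o, mix(mix(neg(p), m), mix(q, p))), mix(p, neg(neg(p)), m, t(p, q))))
  Push neg inside:  distribute neg over mix and collapse double neg
  Combine occurrences:  neg(t(t(o, mix(m, q)), mix(m, p, p, t(p, q))))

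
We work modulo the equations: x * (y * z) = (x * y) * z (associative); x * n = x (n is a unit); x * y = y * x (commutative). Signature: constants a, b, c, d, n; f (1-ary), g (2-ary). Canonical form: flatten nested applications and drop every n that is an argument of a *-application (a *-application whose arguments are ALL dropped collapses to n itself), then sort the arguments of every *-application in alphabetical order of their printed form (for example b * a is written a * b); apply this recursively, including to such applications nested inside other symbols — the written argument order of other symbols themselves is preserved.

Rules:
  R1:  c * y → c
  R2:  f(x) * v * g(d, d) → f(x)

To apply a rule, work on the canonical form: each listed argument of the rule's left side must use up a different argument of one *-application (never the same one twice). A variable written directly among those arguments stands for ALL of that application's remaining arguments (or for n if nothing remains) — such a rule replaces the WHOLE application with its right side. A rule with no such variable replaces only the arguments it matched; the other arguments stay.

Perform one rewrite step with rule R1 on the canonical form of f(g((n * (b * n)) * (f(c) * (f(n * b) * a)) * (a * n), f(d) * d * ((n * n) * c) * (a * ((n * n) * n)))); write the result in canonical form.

Canonical form:  f(g(a * a * b * f(b) * f(c), a * c * d * f(d)))
Match R1:  consume c;  y := a * d * f(d)
The variable takes the whole remainder — replace the entire application.
New term:  f(g(a * a * b * f(b) * f(c), c))

Answer: f(g(a * a * b * f(b) * f(c), c))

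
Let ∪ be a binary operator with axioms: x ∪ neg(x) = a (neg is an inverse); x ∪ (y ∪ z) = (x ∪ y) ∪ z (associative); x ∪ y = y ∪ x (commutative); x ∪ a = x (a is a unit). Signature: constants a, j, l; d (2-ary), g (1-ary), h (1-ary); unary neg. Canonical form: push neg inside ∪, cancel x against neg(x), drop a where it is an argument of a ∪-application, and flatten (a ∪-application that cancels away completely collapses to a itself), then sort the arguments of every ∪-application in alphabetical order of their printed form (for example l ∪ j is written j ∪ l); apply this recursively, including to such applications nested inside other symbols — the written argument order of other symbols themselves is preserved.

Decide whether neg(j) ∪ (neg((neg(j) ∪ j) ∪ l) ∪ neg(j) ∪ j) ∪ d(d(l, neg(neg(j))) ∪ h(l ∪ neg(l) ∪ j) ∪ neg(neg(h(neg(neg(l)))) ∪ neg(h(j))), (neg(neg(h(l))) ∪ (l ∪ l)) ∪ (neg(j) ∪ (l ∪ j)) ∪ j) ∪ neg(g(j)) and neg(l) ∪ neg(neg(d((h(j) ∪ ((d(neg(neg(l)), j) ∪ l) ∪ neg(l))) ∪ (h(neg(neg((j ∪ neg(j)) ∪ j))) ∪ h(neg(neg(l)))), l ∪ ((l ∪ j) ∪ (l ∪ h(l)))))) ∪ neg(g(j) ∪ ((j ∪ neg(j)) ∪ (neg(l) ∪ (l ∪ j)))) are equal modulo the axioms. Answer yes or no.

Answer: yes — both canonical forms are d(d(l, j) ∪ h(j) ∪ h(j) ∪ h(l), h(l) ∪ j ∪ l ∪ l ∪ l) ∪ neg(g(j)) ∪ neg(j) ∪ neg(l)

Derivation:
Left:  neg(j) ∪ (neg((neg(j) ∪ j) ∪ l) ∪ neg(j) ∪ j) ∪ d(d(l, neg(neg(j))) ∪ h(l ∪ neg(l) ∪ j) ∪ neg(neg(h(neg(neg(l)))) ∪ neg(h(j))), (neg(neg(h(l))) ∪ (l ∪ l)) ∪ (neg(j) ∪ (l ∪ j)) ∪ j) ∪ neg(g(j))
  Push neg inside:  distribute neg over ∪ and collapse double neg
  Combine occurrences:  neg(j) ∪ neg(l) ∪ d(d(l, j) ∪ h(j) ∪ h(j) ∪ h(l), h(l) ∪ j ∪ l ∪ l ∪ l) ∪ neg(g(j))
  Order the arguments:  d(d(l, j) ∪ h(j) ∪ h(j) ∪ h(l), h(l) ∪ j ∪ l ∪ l ∪ l) ∪ neg(g(j)) ∪ neg(j) ∪ neg(l)
Right:  neg(l) ∪ neg(neg(d((h(j) ∪ ((d(neg(neg(l)), j) ∪ l) ∪ neg(l))) ∪ (h(neg(neg((j ∪ neg(j)) ∪ j))) ∪ h(neg(neg(l)))), l ∪ ((l ∪ j) ∪ (l ∪ h(l)))))) ∪ neg(g(j) ∪ ((j ∪ neg(j)) ∪ (neg(l) ∪ (l ∪ j))))
  Push neg inside:  distribute neg over ∪ and collapse double neg
  Combine occurrences:  neg(l) ∪ d(d(l, j) ∪ h(j) ∪ h(j) ∪ h(l), h(l) ∪ j ∪ l ∪ l ∪ l) ∪ neg(g(j)) ∪ neg(j)
  Sort arguments:  d(d(l, j) ∪ h(j) ∪ h(j) ∪ h(l), h(l) ∪ j ∪ l ∪ l ∪ l) ∪ neg(g(j)) ∪ neg(j) ∪ neg(l)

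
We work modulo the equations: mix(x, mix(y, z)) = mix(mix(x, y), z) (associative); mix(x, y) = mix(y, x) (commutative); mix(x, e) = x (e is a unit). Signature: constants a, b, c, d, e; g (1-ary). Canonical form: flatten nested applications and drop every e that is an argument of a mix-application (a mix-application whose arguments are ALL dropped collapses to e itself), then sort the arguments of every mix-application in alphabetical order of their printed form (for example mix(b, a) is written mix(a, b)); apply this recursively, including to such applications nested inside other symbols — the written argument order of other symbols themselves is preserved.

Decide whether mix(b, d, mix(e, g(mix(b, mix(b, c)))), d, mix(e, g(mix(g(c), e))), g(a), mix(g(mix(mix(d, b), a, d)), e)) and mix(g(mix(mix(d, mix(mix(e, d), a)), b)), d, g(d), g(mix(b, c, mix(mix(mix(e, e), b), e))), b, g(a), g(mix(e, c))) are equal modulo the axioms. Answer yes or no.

Left:  mix(b, d, mix(e, g(mix(b, mix(b, c)))), d, mix(e, g(mix(g(c), e))), g(a), mix(g(mix(mix(d, b), a, d)), e))
  Merge nested applications:  mix(b, d, e, g(mix(b, mix(b, c))), d, e, g(mix(g(c), e)), g(a), g(mix(mix(d, b), a, d)), e)
  Inside:  g(mix(b, mix(b, c)))  →  g(mix(b, b, c))
  Simplify inside:  g(mix(g(c), e))  →  g(g(c))
  Inside:  g(mix(mix(d, b), a, d))  →  g(mix(a, b, d, d))
  Drop the unit:  drop e (×3)
  Sort:  mix(b, d, d, g(a), g(g(c)), g(mix(a, b, d, d)), g(mix(b, b, c)))
Right:  mix(g(mix(mix(d, mix(mix(e, d), a)), b)), d, g(d), g(mix(b, c, mix(mix(mix(e, e), b), e))), b, g(a), g(mix(e, c)))
  Inside:  g(mix(mix(d, mix(mix(e, d), a)), b))  →  g(mix(a, b, d, d))
  Simplify inside:  g(mix(b, c, mix(mix(mix(e, e), b), e)))  →  g(mix(b, b, c))
  Canonicalize subterm:  g(mix(e, c))  →  g(c)
  Sort arguments:  mix(b, d, g(a), g(c), g(d), g(mix(a, b, d, d)), g(mix(b, b, c)))

Answer: no — mix(b, d, d, g(a), g(g(c)), g(mix(a, b, d, d)), g(mix(b, b, c))) vs mix(b, d, g(a), g(c), g(d), g(mix(a, b, d, d)), g(mix(b, b, c)))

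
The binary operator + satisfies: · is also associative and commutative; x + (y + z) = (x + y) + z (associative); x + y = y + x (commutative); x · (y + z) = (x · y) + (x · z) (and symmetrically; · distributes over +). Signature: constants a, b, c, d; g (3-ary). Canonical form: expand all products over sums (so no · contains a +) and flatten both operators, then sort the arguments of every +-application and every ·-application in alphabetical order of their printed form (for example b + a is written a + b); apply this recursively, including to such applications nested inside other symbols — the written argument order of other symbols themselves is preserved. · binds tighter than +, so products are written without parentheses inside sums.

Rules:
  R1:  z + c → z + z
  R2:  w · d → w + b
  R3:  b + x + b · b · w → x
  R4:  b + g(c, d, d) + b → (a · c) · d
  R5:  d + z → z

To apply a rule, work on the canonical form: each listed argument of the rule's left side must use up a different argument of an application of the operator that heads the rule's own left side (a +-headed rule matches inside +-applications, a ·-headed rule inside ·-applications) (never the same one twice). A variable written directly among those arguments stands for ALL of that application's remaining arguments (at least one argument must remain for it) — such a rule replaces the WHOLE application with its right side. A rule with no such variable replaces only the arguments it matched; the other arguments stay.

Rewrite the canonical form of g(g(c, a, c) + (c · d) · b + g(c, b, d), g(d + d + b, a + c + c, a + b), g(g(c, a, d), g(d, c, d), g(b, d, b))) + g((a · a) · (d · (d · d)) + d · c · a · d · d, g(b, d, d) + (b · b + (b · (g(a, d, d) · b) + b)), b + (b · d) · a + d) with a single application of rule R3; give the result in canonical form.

Answer: g(a · a · d · d · d + a · c · d · d · d, b · b + g(b, d, d), a · b · d + b + d) + g(b · c · d + g(c, a, c) + g(c, b, d), g(b + d + d, a + c + c, a + b), g(g(c, a, d), g(d, c, d), g(b, d, b)))

Derivation:
Canonical form:  g(a · a · d · d · d + a · c · d · d · d, b + b · b + b · b · g(a, d, d) + g(b, d, d), a · b · d + b + d) + g(b · c · d + g(c, a, c) + g(c, b, d), g(b + d + d, a + c + c, a + b), g(g(c, a, d), g(d, c, d), g(b, d, b)))
Apply R3:  consuming b, b · b · g(a, d, d);  w := g(a, d, d), x := b · b + g(b, d, d)
Every leftover argument binds to the variable; the entire application is replaced.
Giving:  g(a · a · d · d · d + a · c · d · d · d, b · b + g(b, d, d), a · b · d + b + d) + g(b · c · d + g(c, a, c) + g(c, b, d), g(b + d + d, a + c + c, a + b), g(g(c, a, d), g(d, c, d), g(b, d, b)))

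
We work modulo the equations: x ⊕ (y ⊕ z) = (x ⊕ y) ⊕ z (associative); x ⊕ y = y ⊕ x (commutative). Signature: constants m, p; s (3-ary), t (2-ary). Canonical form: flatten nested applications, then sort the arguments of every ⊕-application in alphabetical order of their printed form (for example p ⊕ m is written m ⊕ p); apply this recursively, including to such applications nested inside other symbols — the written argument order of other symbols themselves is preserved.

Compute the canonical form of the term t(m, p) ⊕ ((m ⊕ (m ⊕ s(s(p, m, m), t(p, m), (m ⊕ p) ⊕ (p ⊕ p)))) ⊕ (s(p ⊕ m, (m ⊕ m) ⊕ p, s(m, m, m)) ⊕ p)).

Merge nested applications:  t(m, p) ⊕ m ⊕ m ⊕ s(s(p, m, m), t(p, m), (m ⊕ p) ⊕ (p ⊕ p)) ⊕ s(p ⊕ m, (m ⊕ m) ⊕ p, s(m, m, m)) ⊕ p
Simplify inside:  s(s(p, m, m), t(p, m), (m ⊕ p) ⊕ (p ⊕ p))  →  s(s(p, m, m), t(p, m), m ⊕ p ⊕ p ⊕ p)
Canonicalize subterm:  s(p ⊕ m, (m ⊕ m) ⊕ p, s(m, m, m))  →  s(m ⊕ p, m ⊕ m ⊕ p, s(m, m, m))
Sort arguments:  m ⊕ m ⊕ p ⊕ s(m ⊕ p, m ⊕ m ⊕ p, s(m, m, m)) ⊕ s(s(p, m, m), t(p, m), m ⊕ p ⊕ p ⊕ p) ⊕ t(m, p)

Answer: m ⊕ m ⊕ p ⊕ s(m ⊕ p, m ⊕ m ⊕ p, s(m, m, m)) ⊕ s(s(p, m, m), t(p, m), m ⊕ p ⊕ p ⊕ p) ⊕ t(m, p)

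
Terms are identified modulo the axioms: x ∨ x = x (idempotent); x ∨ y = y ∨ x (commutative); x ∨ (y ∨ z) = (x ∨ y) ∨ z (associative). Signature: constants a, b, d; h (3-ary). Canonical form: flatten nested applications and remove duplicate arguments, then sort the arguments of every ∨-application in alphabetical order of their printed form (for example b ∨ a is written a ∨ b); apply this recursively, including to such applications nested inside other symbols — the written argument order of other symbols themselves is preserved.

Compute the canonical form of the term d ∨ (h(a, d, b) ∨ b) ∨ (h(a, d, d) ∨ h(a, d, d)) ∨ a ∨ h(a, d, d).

Flatten:  d ∨ h(a, d, b) ∨ b ∨ h(a, d, d) ∨ h(a, d, d) ∨ a ∨ h(a, d, d)
Idempotence:  drop duplicate h(a, d, d), h(a, d, d)
Sort:  a ∨ b ∨ d ∨ h(a, d, b) ∨ h(a, d, d)

Answer: a ∨ b ∨ d ∨ h(a, d, b) ∨ h(a, d, d)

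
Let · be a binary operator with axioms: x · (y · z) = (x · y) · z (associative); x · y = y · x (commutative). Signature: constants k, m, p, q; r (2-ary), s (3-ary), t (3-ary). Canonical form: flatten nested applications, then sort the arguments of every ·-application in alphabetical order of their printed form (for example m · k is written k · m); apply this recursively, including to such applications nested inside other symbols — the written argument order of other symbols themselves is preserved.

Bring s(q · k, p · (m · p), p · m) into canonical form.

Answer: s(k · q, m · p · p, m · p)

Derivation:
Work inside:  p · (m · p)
Flatten:  p · m · p
Sort arguments:  m · p · p
Rebuild:  s(k · q, m · p · p, m · p)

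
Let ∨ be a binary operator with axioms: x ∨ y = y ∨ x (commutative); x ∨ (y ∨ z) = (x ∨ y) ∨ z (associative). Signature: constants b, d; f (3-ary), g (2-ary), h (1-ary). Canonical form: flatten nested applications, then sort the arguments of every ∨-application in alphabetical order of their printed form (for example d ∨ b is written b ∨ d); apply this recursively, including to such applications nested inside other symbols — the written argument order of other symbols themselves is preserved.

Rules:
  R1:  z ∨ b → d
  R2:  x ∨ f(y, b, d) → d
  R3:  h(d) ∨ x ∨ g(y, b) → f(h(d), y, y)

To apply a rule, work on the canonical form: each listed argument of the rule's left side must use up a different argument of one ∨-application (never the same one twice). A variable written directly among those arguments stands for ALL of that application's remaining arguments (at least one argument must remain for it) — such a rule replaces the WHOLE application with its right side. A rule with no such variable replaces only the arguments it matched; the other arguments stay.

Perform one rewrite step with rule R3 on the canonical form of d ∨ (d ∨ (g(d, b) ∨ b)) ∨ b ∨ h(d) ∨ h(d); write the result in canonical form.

Canonical form:  b ∨ b ∨ d ∨ d ∨ g(d, b) ∨ h(d) ∨ h(d)
R3 matches:  uses g(d, b), h(d);  x := b ∨ b ∨ d ∨ d ∨ h(d), y := d
Every leftover argument binds to the variable; the entire application is replaced.
Result:  f(h(d), d, d)

Answer: f(h(d), d, d)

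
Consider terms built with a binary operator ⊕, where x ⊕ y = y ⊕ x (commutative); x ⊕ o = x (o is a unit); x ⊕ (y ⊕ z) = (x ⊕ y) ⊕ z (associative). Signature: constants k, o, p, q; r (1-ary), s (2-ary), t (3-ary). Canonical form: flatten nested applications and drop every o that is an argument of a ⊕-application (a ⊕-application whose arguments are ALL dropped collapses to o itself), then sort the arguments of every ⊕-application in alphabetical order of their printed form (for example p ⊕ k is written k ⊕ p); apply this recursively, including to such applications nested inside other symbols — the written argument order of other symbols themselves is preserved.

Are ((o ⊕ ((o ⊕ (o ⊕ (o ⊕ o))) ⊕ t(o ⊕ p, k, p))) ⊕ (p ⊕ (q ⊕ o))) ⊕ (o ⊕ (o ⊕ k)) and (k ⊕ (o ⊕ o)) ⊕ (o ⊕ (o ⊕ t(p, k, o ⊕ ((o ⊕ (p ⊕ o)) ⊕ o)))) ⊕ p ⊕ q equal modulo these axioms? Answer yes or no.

Answer: yes — both canonical forms are k ⊕ p ⊕ q ⊕ t(p, k, p)

Derivation:
Left:  ((o ⊕ ((o ⊕ (o ⊕ (o ⊕ o))) ⊕ t(o ⊕ p, k, p))) ⊕ (p ⊕ (q ⊕ o))) ⊕ (o ⊕ (o ⊕ k))
  Merge nested applications:  o ⊕ o ⊕ o ⊕ o ⊕ o ⊕ t(o ⊕ p, k, p) ⊕ p ⊕ q ⊕ o ⊕ o ⊕ o ⊕ k
  Simplify inside:  t(o ⊕ p, k, p)  →  t(p, k, p)
  Unit:  drop o (×8)
  Sort:  k ⊕ p ⊕ q ⊕ t(p, k, p)
Right:  (k ⊕ (o ⊕ o)) ⊕ (o ⊕ (o ⊕ t(p, k, o ⊕ ((o ⊕ (p ⊕ o)) ⊕ o)))) ⊕ p ⊕ q
  Merge nested applications:  k ⊕ o ⊕ o ⊕ o ⊕ o ⊕ t(p, k, o ⊕ ((o ⊕ (p ⊕ o)) ⊕ o)) ⊕ p ⊕ q
  Inside:  t(p, k, o ⊕ ((o ⊕ (p ⊕ o)) ⊕ o))  →  t(p, k, p)
  Unit:  drop o (×4)
  Order the arguments:  k ⊕ p ⊕ q ⊕ t(p, k, p)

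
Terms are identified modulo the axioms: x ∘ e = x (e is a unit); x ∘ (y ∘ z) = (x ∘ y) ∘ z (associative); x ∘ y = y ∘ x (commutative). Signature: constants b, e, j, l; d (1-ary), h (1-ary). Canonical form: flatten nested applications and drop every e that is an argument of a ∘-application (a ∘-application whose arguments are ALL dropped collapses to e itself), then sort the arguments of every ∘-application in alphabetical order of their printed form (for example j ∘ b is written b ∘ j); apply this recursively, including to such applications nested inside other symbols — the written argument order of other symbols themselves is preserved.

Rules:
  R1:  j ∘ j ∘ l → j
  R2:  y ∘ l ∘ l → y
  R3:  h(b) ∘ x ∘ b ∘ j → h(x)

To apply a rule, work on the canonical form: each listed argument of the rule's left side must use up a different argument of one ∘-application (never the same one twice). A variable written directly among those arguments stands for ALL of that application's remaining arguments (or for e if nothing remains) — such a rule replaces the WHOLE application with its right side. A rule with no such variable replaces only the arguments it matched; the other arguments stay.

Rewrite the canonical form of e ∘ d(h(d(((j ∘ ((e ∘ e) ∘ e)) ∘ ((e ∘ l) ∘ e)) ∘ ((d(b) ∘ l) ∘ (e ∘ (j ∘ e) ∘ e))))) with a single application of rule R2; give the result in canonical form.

Answer: d(h(d(d(b) ∘ j ∘ j)))

Derivation:
Canonical form:  d(h(d(d(b) ∘ j ∘ j ∘ l ∘ l)))
R2 matches:  uses l, l;  y := d(b) ∘ j ∘ j
Every leftover argument binds to the variable; the entire application is replaced.
New term:  d(h(d(d(b) ∘ j ∘ j)))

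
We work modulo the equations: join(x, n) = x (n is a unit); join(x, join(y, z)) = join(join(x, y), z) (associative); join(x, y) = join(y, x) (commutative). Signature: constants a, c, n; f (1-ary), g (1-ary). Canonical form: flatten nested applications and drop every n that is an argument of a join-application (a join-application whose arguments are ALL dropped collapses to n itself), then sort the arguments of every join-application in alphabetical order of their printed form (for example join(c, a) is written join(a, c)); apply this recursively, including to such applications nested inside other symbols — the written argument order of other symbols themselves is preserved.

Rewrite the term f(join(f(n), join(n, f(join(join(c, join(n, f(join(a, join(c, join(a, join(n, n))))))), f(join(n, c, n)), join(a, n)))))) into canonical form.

Answer: f(join(f(join(a, c, f(c), f(join(a, a, c)))), f(n)))

Derivation:
Focus inside:  join(f(n), join(n, f(join(join(c, join(n, f(join(a, join(c, join(a, join(n, n))))))), f(join(n, c, n)), join(a, n)))))
Un-nest:  join(f(n), n, f(join(join(c, join(n, f(join(a, join(c, join(a, join(n, n))))))), f(join(n, c, n)), join(a, n))))
Inside:  f(join(join(c, join(n, f(join(a, join(c, join(a, join(n, n))))))), f(join(n, c, n)), join(a, n)))  →  f(join(a, c, f(c), f(join(a, a, c))))
Drop the unit:  drop n
Sort arguments:  join(f(join(a, c, f(c), f(join(a, a, c)))), f(n))
Rebuild:  f(join(f(join(a, c, f(c), f(join(a, a, c)))), f(n)))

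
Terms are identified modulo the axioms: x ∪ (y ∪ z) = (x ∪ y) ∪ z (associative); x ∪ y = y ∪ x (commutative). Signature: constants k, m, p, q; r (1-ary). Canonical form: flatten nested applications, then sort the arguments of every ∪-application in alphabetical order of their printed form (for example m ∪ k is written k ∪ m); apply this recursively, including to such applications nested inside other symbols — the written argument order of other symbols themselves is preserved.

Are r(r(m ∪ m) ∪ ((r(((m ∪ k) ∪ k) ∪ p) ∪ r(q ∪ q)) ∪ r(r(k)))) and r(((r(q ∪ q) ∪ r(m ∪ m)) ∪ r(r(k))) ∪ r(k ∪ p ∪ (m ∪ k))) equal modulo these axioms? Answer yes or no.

Answer: yes — both canonical forms are r(r(k ∪ k ∪ m ∪ p) ∪ r(m ∪ m) ∪ r(q ∪ q) ∪ r(r(k)))

Derivation:
Left:  r(r(m ∪ m) ∪ ((r(((m ∪ k) ∪ k) ∪ p) ∪ r(q ∪ q)) ∪ r(r(k))))
  Work inside:  r(m ∪ m) ∪ ((r(((m ∪ k) ∪ k) ∪ p) ∪ r(q ∪ q)) ∪ r(r(k)))
  Merge nested applications:  r(m ∪ m) ∪ r(((m ∪ k) ∪ k) ∪ p) ∪ r(q ∪ q) ∪ r(r(k))
  Canonicalize subterm:  r(((m ∪ k) ∪ k) ∪ p)  →  r(k ∪ k ∪ m ∪ p)
  Sort:  r(k ∪ k ∪ m ∪ p) ∪ r(m ∪ m) ∪ r(q ∪ q) ∪ r(r(k))
  Rebuild:  r(r(k ∪ k ∪ m ∪ p) ∪ r(m ∪ m) ∪ r(q ∪ q) ∪ r(r(k)))
Right:  r(((r(q ∪ q) ∪ r(m ∪ m)) ∪ r(r(k))) ∪ r(k ∪ p ∪ (m ∪ k)))
  Focus inside:  ((r(q ∪ q) ∪ r(m ∪ m)) ∪ r(r(k))) ∪ r(k ∪ p ∪ (m ∪ k))
  Merge nested applications:  r(q ∪ q) ∪ r(m ∪ m) ∪ r(r(k)) ∪ r(k ∪ p ∪ (m ∪ k))
  Simplify inside:  r(k ∪ p ∪ (m ∪ k))  →  r(k ∪ k ∪ m ∪ p)
  Sort arguments:  r(k ∪ k ∪ m ∪ p) ∪ r(m ∪ m) ∪ r(q ∪ q) ∪ r(r(k))
  Put back:  r(r(k ∪ k ∪ m ∪ p) ∪ r(m ∪ m) ∪ r(q ∪ q) ∪ r(r(k)))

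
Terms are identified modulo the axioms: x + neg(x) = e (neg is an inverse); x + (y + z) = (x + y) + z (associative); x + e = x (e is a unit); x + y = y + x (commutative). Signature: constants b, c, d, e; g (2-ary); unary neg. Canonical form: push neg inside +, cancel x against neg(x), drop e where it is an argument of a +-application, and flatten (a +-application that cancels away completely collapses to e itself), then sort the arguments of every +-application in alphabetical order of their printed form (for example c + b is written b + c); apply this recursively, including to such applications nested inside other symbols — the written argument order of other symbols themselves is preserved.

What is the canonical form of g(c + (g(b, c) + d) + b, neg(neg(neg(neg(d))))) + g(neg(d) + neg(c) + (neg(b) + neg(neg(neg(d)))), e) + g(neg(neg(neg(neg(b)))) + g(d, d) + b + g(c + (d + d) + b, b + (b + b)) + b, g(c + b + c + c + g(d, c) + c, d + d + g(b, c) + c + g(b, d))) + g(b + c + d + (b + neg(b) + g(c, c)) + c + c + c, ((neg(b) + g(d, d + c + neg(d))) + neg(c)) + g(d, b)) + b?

Push neg inside:  distribute neg over + and collapse double neg
Collect terms:  g(b + c + d + g(b, c), d) + g(neg(b) + neg(c) + neg(d) + neg(d), e) + g(b + b + b + g(b + c + d + d, b + b + b) + g(d, d), g(b + c + c + c + c + g(d, c), c + d + d + g(b, c) + g(b, d))) + g(b + c + c + c + c + d + g(c, c), g(d, b) + g(d, c) + neg(b) + neg(c)) + b
Sort arguments:  b + g(b + b + b + g(b + c + d + d, b + b + b) + g(d, d), g(b + c + c + c + c + g(d, c), c + d + d + g(b, c) + g(b, d))) + g(b + c + c + c + c + d + g(c, c), g(d, b) + g(d, c) + neg(b) + neg(c)) + g(b + c + d + g(b, c), d) + g(neg(b) + neg(c) + neg(d) + neg(d), e)

Answer: b + g(b + b + b + g(b + c + d + d, b + b + b) + g(d, d), g(b + c + c + c + c + g(d, c), c + d + d + g(b, c) + g(b, d))) + g(b + c + c + c + c + d + g(c, c), g(d, b) + g(d, c) + neg(b) + neg(c)) + g(b + c + d + g(b, c), d) + g(neg(b) + neg(c) + neg(d) + neg(d), e)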